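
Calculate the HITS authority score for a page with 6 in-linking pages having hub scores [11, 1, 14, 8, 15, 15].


Authority = sum of hub scores of in-linkers
In-link 1: hub score = 11
In-link 2: hub score = 1
In-link 3: hub score = 14
In-link 4: hub score = 8
In-link 5: hub score = 15
In-link 6: hub score = 15
Authority = 11 + 1 + 14 + 8 + 15 + 15 = 64

64


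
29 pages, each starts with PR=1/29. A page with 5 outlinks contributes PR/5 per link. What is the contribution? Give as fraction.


Initial PR = 1/29 = 1/29
Outlinks = 5
Contribution per link = PR / outlinks
= 1/29 / 5
= 1/145

1/145


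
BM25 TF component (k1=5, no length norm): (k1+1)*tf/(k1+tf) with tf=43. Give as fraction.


BM25 TF component = (k1+1)*tf / (k1+tf)
k1 = 5, tf = 43
Numerator = (5+1)*43 = 258
Denominator = 5 + 43 = 48
= 258/48 = 43/8

43/8


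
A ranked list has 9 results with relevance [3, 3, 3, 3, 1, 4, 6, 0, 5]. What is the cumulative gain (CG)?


Cumulative Gain = sum of relevance scores
Position 1: rel=3, running sum=3
Position 2: rel=3, running sum=6
Position 3: rel=3, running sum=9
Position 4: rel=3, running sum=12
Position 5: rel=1, running sum=13
Position 6: rel=4, running sum=17
Position 7: rel=6, running sum=23
Position 8: rel=0, running sum=23
Position 9: rel=5, running sum=28
CG = 28

28


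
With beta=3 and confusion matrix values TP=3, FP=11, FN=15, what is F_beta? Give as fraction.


P = TP/(TP+FP) = 3/14 = 3/14
R = TP/(TP+FN) = 3/18 = 1/6
beta^2 = 3^2 = 9
(1 + beta^2) = 10
Numerator = (1+beta^2)*P*R = 5/14
Denominator = beta^2*P + R = 27/14 + 1/6 = 44/21
F_beta = 15/88

15/88


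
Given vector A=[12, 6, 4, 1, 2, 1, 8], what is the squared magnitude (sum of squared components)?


|A|^2 = sum of squared components
A[0]^2 = 12^2 = 144
A[1]^2 = 6^2 = 36
A[2]^2 = 4^2 = 16
A[3]^2 = 1^2 = 1
A[4]^2 = 2^2 = 4
A[5]^2 = 1^2 = 1
A[6]^2 = 8^2 = 64
Sum = 144 + 36 + 16 + 1 + 4 + 1 + 64 = 266

266


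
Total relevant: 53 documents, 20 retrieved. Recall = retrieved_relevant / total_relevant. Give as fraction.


Recall = retrieved_relevant / total_relevant
= 20 / 53
= 20 / (20 + 33)
= 20/53

20/53


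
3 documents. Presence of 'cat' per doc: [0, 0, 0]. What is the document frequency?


Checking each document for 'cat':
Doc 1: absent
Doc 2: absent
Doc 3: absent
df = sum of presences = 0 + 0 + 0 = 0

0


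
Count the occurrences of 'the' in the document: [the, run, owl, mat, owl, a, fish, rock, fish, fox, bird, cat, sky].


Document has 13 words
Scanning for 'the':
Found at positions: [0]
Count = 1

1


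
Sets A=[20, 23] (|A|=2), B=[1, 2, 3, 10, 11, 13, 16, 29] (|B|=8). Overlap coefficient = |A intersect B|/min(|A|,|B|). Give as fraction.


A intersect B = []
|A intersect B| = 0
min(|A|, |B|) = min(2, 8) = 2
Overlap = 0 / 2 = 0

0


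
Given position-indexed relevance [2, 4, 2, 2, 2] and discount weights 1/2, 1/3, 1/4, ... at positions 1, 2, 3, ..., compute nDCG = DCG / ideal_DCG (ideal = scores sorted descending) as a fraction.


Position discount weights w_i = 1/(i+1) for i=1..5:
Weights = [1/2, 1/3, 1/4, 1/5, 1/6]
Actual relevance: [2, 4, 2, 2, 2]
DCG = 2/2 + 4/3 + 2/4 + 2/5 + 2/6 = 107/30
Ideal relevance (sorted desc): [4, 2, 2, 2, 2]
Ideal DCG = 4/2 + 2/3 + 2/4 + 2/5 + 2/6 = 39/10
nDCG = DCG / ideal_DCG = 107/30 / 39/10 = 107/117

107/117


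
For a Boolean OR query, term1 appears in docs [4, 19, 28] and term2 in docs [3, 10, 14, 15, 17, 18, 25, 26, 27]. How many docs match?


Boolean OR: find union of posting lists
term1 docs: [4, 19, 28]
term2 docs: [3, 10, 14, 15, 17, 18, 25, 26, 27]
Union: [3, 4, 10, 14, 15, 17, 18, 19, 25, 26, 27, 28]
|union| = 12

12


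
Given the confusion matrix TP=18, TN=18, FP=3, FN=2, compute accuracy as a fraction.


Accuracy = (TP + TN) / (TP + TN + FP + FN)
TP + TN = 18 + 18 = 36
Total = 18 + 18 + 3 + 2 = 41
Accuracy = 36 / 41 = 36/41

36/41


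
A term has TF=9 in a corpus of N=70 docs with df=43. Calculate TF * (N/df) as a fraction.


TF * (N/df)
= 9 * (70/43)
= 9 * 70/43
= 630/43

630/43


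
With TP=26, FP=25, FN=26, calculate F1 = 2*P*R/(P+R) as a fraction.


F1 = 2 * P * R / (P + R)
P = TP/(TP+FP) = 26/51 = 26/51
R = TP/(TP+FN) = 26/52 = 1/2
2 * P * R = 2 * 26/51 * 1/2 = 26/51
P + R = 26/51 + 1/2 = 103/102
F1 = 26/51 / 103/102 = 52/103

52/103


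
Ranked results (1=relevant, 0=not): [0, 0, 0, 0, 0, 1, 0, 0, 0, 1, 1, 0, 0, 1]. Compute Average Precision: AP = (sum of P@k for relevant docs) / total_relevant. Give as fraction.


Computing P@k for each relevant position:
Position 1: not relevant
Position 2: not relevant
Position 3: not relevant
Position 4: not relevant
Position 5: not relevant
Position 6: relevant, P@6 = 1/6 = 1/6
Position 7: not relevant
Position 8: not relevant
Position 9: not relevant
Position 10: relevant, P@10 = 2/10 = 1/5
Position 11: relevant, P@11 = 3/11 = 3/11
Position 12: not relevant
Position 13: not relevant
Position 14: relevant, P@14 = 4/14 = 2/7
Sum of P@k = 1/6 + 1/5 + 3/11 + 2/7 = 2137/2310
AP = 2137/2310 / 4 = 2137/9240

2137/9240


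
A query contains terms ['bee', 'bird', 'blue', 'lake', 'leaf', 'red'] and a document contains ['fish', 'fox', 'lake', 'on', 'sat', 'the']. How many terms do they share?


Query terms: ['bee', 'bird', 'blue', 'lake', 'leaf', 'red']
Document terms: ['fish', 'fox', 'lake', 'on', 'sat', 'the']
Common terms: ['lake']
Overlap count = 1

1


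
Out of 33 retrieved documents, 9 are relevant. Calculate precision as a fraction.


Precision = relevant_retrieved / total_retrieved
= 9 / 33
= 9 / (9 + 24)
= 3/11

3/11


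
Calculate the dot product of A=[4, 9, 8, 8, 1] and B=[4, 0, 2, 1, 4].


Dot product = sum of element-wise products
A[0]*B[0] = 4*4 = 16
A[1]*B[1] = 9*0 = 0
A[2]*B[2] = 8*2 = 16
A[3]*B[3] = 8*1 = 8
A[4]*B[4] = 1*4 = 4
Sum = 16 + 0 + 16 + 8 + 4 = 44

44


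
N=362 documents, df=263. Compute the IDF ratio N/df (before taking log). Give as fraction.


IDF ratio = N / df
= 362 / 263
= 362/263

362/263


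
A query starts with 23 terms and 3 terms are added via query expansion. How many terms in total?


Original terms: 23
Expansion terms: 3
Total = 23 + 3 = 26

26


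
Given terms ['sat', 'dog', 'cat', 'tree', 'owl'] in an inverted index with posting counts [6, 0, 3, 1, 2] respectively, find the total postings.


Summing posting list sizes:
'sat': 6 postings
'dog': 0 postings
'cat': 3 postings
'tree': 1 postings
'owl': 2 postings
Total = 6 + 0 + 3 + 1 + 2 = 12

12


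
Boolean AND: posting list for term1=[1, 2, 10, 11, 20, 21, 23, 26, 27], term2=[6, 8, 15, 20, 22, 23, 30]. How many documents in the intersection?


Boolean AND: find intersection of posting lists
term1 docs: [1, 2, 10, 11, 20, 21, 23, 26, 27]
term2 docs: [6, 8, 15, 20, 22, 23, 30]
Intersection: [20, 23]
|intersection| = 2

2


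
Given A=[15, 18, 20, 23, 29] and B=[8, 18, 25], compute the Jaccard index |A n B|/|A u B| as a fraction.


A intersect B = [18]
|A intersect B| = 1
A union B = [8, 15, 18, 20, 23, 25, 29]
|A union B| = 7
Jaccard = 1/7 = 1/7

1/7


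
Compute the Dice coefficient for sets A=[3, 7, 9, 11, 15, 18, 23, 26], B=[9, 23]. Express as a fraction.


A intersect B = [9, 23]
|A intersect B| = 2
|A| = 8, |B| = 2
Dice = 2*2 / (8+2)
= 4 / 10 = 2/5

2/5


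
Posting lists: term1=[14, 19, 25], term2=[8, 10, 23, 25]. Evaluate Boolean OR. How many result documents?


Boolean OR: find union of posting lists
term1 docs: [14, 19, 25]
term2 docs: [8, 10, 23, 25]
Union: [8, 10, 14, 19, 23, 25]
|union| = 6

6


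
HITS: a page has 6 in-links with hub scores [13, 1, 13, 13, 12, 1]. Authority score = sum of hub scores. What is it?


Authority = sum of hub scores of in-linkers
In-link 1: hub score = 13
In-link 2: hub score = 1
In-link 3: hub score = 13
In-link 4: hub score = 13
In-link 5: hub score = 12
In-link 6: hub score = 1
Authority = 13 + 1 + 13 + 13 + 12 + 1 = 53

53


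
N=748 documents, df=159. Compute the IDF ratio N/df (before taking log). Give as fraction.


IDF ratio = N / df
= 748 / 159
= 748/159

748/159


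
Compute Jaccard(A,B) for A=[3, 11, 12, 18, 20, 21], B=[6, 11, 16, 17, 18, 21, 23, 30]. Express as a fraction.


A intersect B = [11, 18, 21]
|A intersect B| = 3
A union B = [3, 6, 11, 12, 16, 17, 18, 20, 21, 23, 30]
|A union B| = 11
Jaccard = 3/11 = 3/11

3/11


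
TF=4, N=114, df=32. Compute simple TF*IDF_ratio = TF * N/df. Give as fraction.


TF * (N/df)
= 4 * (114/32)
= 4 * 57/16
= 57/4

57/4


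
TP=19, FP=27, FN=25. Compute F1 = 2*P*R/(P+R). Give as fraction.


F1 = 2 * P * R / (P + R)
P = TP/(TP+FP) = 19/46 = 19/46
R = TP/(TP+FN) = 19/44 = 19/44
2 * P * R = 2 * 19/46 * 19/44 = 361/1012
P + R = 19/46 + 19/44 = 855/1012
F1 = 361/1012 / 855/1012 = 19/45

19/45


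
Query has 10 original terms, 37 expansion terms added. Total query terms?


Original terms: 10
Expansion terms: 37
Total = 10 + 37 = 47

47


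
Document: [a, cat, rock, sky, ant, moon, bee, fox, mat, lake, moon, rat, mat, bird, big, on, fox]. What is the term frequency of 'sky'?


Document has 17 words
Scanning for 'sky':
Found at positions: [3]
Count = 1

1


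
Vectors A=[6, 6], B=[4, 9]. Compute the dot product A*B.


Dot product = sum of element-wise products
A[0]*B[0] = 6*4 = 24
A[1]*B[1] = 6*9 = 54
Sum = 24 + 54 = 78

78


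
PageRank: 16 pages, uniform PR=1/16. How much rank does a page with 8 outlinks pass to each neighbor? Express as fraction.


Initial PR = 1/16 = 1/16
Outlinks = 8
Contribution per link = PR / outlinks
= 1/16 / 8
= 1/128

1/128


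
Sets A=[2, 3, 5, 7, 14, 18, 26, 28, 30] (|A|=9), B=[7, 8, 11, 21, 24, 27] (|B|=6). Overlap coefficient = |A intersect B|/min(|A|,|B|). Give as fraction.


A intersect B = [7]
|A intersect B| = 1
min(|A|, |B|) = min(9, 6) = 6
Overlap = 1 / 6 = 1/6

1/6


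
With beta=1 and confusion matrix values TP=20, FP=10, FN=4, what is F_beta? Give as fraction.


P = TP/(TP+FP) = 20/30 = 2/3
R = TP/(TP+FN) = 20/24 = 5/6
beta^2 = 1^2 = 1
(1 + beta^2) = 2
Numerator = (1+beta^2)*P*R = 10/9
Denominator = beta^2*P + R = 2/3 + 5/6 = 3/2
F_beta = 20/27

20/27


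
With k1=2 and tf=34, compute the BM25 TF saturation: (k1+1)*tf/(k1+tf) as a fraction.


BM25 TF component = (k1+1)*tf / (k1+tf)
k1 = 2, tf = 34
Numerator = (2+1)*34 = 102
Denominator = 2 + 34 = 36
= 102/36 = 17/6

17/6


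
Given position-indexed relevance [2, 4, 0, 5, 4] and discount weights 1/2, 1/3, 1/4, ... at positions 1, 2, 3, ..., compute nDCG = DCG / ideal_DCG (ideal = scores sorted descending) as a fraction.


Position discount weights w_i = 1/(i+1) for i=1..5:
Weights = [1/2, 1/3, 1/4, 1/5, 1/6]
Actual relevance: [2, 4, 0, 5, 4]
DCG = 2/2 + 4/3 + 0/4 + 5/5 + 4/6 = 4
Ideal relevance (sorted desc): [5, 4, 4, 2, 0]
Ideal DCG = 5/2 + 4/3 + 4/4 + 2/5 + 0/6 = 157/30
nDCG = DCG / ideal_DCG = 4 / 157/30 = 120/157

120/157


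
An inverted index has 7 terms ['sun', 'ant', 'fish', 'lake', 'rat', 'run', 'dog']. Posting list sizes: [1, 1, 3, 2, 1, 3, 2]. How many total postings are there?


Summing posting list sizes:
'sun': 1 postings
'ant': 1 postings
'fish': 3 postings
'lake': 2 postings
'rat': 1 postings
'run': 3 postings
'dog': 2 postings
Total = 1 + 1 + 3 + 2 + 1 + 3 + 2 = 13

13


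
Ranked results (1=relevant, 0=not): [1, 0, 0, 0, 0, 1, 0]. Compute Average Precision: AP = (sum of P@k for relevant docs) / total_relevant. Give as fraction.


Computing P@k for each relevant position:
Position 1: relevant, P@1 = 1/1 = 1
Position 2: not relevant
Position 3: not relevant
Position 4: not relevant
Position 5: not relevant
Position 6: relevant, P@6 = 2/6 = 1/3
Position 7: not relevant
Sum of P@k = 1 + 1/3 = 4/3
AP = 4/3 / 2 = 2/3

2/3


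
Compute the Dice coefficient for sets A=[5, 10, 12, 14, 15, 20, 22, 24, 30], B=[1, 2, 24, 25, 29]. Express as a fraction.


A intersect B = [24]
|A intersect B| = 1
|A| = 9, |B| = 5
Dice = 2*1 / (9+5)
= 2 / 14 = 1/7

1/7


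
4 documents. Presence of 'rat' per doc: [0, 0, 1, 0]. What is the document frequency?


Checking each document for 'rat':
Doc 1: absent
Doc 2: absent
Doc 3: present
Doc 4: absent
df = sum of presences = 0 + 0 + 1 + 0 = 1

1


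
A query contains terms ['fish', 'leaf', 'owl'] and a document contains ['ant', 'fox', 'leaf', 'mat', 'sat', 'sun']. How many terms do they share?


Query terms: ['fish', 'leaf', 'owl']
Document terms: ['ant', 'fox', 'leaf', 'mat', 'sat', 'sun']
Common terms: ['leaf']
Overlap count = 1

1


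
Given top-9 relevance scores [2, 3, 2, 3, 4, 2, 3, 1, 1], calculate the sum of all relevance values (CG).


Cumulative Gain = sum of relevance scores
Position 1: rel=2, running sum=2
Position 2: rel=3, running sum=5
Position 3: rel=2, running sum=7
Position 4: rel=3, running sum=10
Position 5: rel=4, running sum=14
Position 6: rel=2, running sum=16
Position 7: rel=3, running sum=19
Position 8: rel=1, running sum=20
Position 9: rel=1, running sum=21
CG = 21

21


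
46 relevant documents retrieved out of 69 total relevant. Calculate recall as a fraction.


Recall = retrieved_relevant / total_relevant
= 46 / 69
= 46 / (46 + 23)
= 2/3

2/3


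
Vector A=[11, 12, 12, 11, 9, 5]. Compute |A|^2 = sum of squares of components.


|A|^2 = sum of squared components
A[0]^2 = 11^2 = 121
A[1]^2 = 12^2 = 144
A[2]^2 = 12^2 = 144
A[3]^2 = 11^2 = 121
A[4]^2 = 9^2 = 81
A[5]^2 = 5^2 = 25
Sum = 121 + 144 + 144 + 121 + 81 + 25 = 636

636


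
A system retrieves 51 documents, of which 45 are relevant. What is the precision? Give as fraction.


Precision = relevant_retrieved / total_retrieved
= 45 / 51
= 45 / (45 + 6)
= 15/17

15/17


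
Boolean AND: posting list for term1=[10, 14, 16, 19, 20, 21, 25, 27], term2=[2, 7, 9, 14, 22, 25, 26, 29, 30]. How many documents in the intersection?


Boolean AND: find intersection of posting lists
term1 docs: [10, 14, 16, 19, 20, 21, 25, 27]
term2 docs: [2, 7, 9, 14, 22, 25, 26, 29, 30]
Intersection: [14, 25]
|intersection| = 2

2


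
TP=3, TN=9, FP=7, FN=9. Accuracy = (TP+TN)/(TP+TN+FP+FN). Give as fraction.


Accuracy = (TP + TN) / (TP + TN + FP + FN)
TP + TN = 3 + 9 = 12
Total = 3 + 9 + 7 + 9 = 28
Accuracy = 12 / 28 = 3/7

3/7


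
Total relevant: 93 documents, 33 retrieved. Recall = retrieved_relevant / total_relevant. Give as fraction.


Recall = retrieved_relevant / total_relevant
= 33 / 93
= 33 / (33 + 60)
= 11/31

11/31


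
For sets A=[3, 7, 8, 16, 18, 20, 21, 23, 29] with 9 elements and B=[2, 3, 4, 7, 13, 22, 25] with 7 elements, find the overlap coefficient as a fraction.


A intersect B = [3, 7]
|A intersect B| = 2
min(|A|, |B|) = min(9, 7) = 7
Overlap = 2 / 7 = 2/7

2/7


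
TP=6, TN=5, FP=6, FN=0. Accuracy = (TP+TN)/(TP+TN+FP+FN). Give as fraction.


Accuracy = (TP + TN) / (TP + TN + FP + FN)
TP + TN = 6 + 5 = 11
Total = 6 + 5 + 6 + 0 = 17
Accuracy = 11 / 17 = 11/17

11/17


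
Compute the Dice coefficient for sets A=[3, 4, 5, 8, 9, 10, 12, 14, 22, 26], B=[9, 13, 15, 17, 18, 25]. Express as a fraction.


A intersect B = [9]
|A intersect B| = 1
|A| = 10, |B| = 6
Dice = 2*1 / (10+6)
= 2 / 16 = 1/8

1/8


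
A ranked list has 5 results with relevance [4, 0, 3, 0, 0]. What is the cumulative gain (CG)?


Cumulative Gain = sum of relevance scores
Position 1: rel=4, running sum=4
Position 2: rel=0, running sum=4
Position 3: rel=3, running sum=7
Position 4: rel=0, running sum=7
Position 5: rel=0, running sum=7
CG = 7

7


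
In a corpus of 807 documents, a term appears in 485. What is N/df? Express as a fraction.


IDF ratio = N / df
= 807 / 485
= 807/485

807/485


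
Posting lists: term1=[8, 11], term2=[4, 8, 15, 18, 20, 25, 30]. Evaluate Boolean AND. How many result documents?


Boolean AND: find intersection of posting lists
term1 docs: [8, 11]
term2 docs: [4, 8, 15, 18, 20, 25, 30]
Intersection: [8]
|intersection| = 1

1


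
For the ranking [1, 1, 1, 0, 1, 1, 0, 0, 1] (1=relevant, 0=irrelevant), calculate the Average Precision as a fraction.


Computing P@k for each relevant position:
Position 1: relevant, P@1 = 1/1 = 1
Position 2: relevant, P@2 = 2/2 = 1
Position 3: relevant, P@3 = 3/3 = 1
Position 4: not relevant
Position 5: relevant, P@5 = 4/5 = 4/5
Position 6: relevant, P@6 = 5/6 = 5/6
Position 7: not relevant
Position 8: not relevant
Position 9: relevant, P@9 = 6/9 = 2/3
Sum of P@k = 1 + 1 + 1 + 4/5 + 5/6 + 2/3 = 53/10
AP = 53/10 / 6 = 53/60

53/60


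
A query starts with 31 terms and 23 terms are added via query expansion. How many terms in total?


Original terms: 31
Expansion terms: 23
Total = 31 + 23 = 54

54


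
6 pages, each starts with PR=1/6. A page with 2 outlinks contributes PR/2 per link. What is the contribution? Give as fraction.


Initial PR = 1/6 = 1/6
Outlinks = 2
Contribution per link = PR / outlinks
= 1/6 / 2
= 1/12

1/12


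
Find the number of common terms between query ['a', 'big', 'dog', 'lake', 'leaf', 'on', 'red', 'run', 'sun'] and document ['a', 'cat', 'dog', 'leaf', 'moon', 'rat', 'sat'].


Query terms: ['a', 'big', 'dog', 'lake', 'leaf', 'on', 'red', 'run', 'sun']
Document terms: ['a', 'cat', 'dog', 'leaf', 'moon', 'rat', 'sat']
Common terms: ['a', 'dog', 'leaf']
Overlap count = 3

3


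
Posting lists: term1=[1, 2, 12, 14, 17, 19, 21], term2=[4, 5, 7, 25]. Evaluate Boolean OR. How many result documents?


Boolean OR: find union of posting lists
term1 docs: [1, 2, 12, 14, 17, 19, 21]
term2 docs: [4, 5, 7, 25]
Union: [1, 2, 4, 5, 7, 12, 14, 17, 19, 21, 25]
|union| = 11

11


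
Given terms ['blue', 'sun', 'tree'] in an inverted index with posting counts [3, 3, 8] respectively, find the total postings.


Summing posting list sizes:
'blue': 3 postings
'sun': 3 postings
'tree': 8 postings
Total = 3 + 3 + 8 = 14

14


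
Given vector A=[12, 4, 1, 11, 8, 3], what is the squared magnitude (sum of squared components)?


|A|^2 = sum of squared components
A[0]^2 = 12^2 = 144
A[1]^2 = 4^2 = 16
A[2]^2 = 1^2 = 1
A[3]^2 = 11^2 = 121
A[4]^2 = 8^2 = 64
A[5]^2 = 3^2 = 9
Sum = 144 + 16 + 1 + 121 + 64 + 9 = 355

355


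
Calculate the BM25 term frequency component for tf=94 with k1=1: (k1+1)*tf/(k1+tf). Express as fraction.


BM25 TF component = (k1+1)*tf / (k1+tf)
k1 = 1, tf = 94
Numerator = (1+1)*94 = 188
Denominator = 1 + 94 = 95
= 188/95 = 188/95

188/95


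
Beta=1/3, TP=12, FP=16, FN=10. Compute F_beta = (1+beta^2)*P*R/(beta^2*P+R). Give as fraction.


P = TP/(TP+FP) = 12/28 = 3/7
R = TP/(TP+FN) = 12/22 = 6/11
beta^2 = 1/3^2 = 1/9
(1 + beta^2) = 10/9
Numerator = (1+beta^2)*P*R = 20/77
Denominator = beta^2*P + R = 1/21 + 6/11 = 137/231
F_beta = 60/137

60/137


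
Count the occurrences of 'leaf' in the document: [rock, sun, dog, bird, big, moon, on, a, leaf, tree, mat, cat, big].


Document has 13 words
Scanning for 'leaf':
Found at positions: [8]
Count = 1

1


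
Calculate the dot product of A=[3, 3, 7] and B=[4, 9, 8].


Dot product = sum of element-wise products
A[0]*B[0] = 3*4 = 12
A[1]*B[1] = 3*9 = 27
A[2]*B[2] = 7*8 = 56
Sum = 12 + 27 + 56 = 95

95


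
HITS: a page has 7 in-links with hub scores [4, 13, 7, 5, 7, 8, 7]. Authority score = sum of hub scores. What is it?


Authority = sum of hub scores of in-linkers
In-link 1: hub score = 4
In-link 2: hub score = 13
In-link 3: hub score = 7
In-link 4: hub score = 5
In-link 5: hub score = 7
In-link 6: hub score = 8
In-link 7: hub score = 7
Authority = 4 + 13 + 7 + 5 + 7 + 8 + 7 = 51

51


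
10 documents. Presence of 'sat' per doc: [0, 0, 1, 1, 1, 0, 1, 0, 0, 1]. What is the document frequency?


Checking each document for 'sat':
Doc 1: absent
Doc 2: absent
Doc 3: present
Doc 4: present
Doc 5: present
Doc 6: absent
Doc 7: present
Doc 8: absent
Doc 9: absent
Doc 10: present
df = sum of presences = 0 + 0 + 1 + 1 + 1 + 0 + 1 + 0 + 0 + 1 = 5

5


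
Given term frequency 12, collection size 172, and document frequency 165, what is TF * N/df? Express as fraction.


TF * (N/df)
= 12 * (172/165)
= 12 * 172/165
= 688/55

688/55


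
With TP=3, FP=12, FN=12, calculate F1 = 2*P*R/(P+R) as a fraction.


F1 = 2 * P * R / (P + R)
P = TP/(TP+FP) = 3/15 = 1/5
R = TP/(TP+FN) = 3/15 = 1/5
2 * P * R = 2 * 1/5 * 1/5 = 2/25
P + R = 1/5 + 1/5 = 2/5
F1 = 2/25 / 2/5 = 1/5

1/5


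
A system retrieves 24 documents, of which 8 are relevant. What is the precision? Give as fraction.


Precision = relevant_retrieved / total_retrieved
= 8 / 24
= 8 / (8 + 16)
= 1/3

1/3


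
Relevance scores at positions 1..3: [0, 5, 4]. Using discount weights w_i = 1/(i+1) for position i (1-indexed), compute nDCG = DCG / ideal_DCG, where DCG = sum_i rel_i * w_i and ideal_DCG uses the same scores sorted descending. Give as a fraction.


Position discount weights w_i = 1/(i+1) for i=1..3:
Weights = [1/2, 1/3, 1/4]
Actual relevance: [0, 5, 4]
DCG = 0/2 + 5/3 + 4/4 = 8/3
Ideal relevance (sorted desc): [5, 4, 0]
Ideal DCG = 5/2 + 4/3 + 0/4 = 23/6
nDCG = DCG / ideal_DCG = 8/3 / 23/6 = 16/23

16/23


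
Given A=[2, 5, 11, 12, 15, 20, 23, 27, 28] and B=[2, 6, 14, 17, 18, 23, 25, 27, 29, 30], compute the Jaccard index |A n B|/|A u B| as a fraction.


A intersect B = [2, 23, 27]
|A intersect B| = 3
A union B = [2, 5, 6, 11, 12, 14, 15, 17, 18, 20, 23, 25, 27, 28, 29, 30]
|A union B| = 16
Jaccard = 3/16 = 3/16

3/16


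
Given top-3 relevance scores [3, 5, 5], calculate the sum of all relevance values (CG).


Cumulative Gain = sum of relevance scores
Position 1: rel=3, running sum=3
Position 2: rel=5, running sum=8
Position 3: rel=5, running sum=13
CG = 13

13


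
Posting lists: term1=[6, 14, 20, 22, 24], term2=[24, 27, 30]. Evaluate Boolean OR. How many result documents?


Boolean OR: find union of posting lists
term1 docs: [6, 14, 20, 22, 24]
term2 docs: [24, 27, 30]
Union: [6, 14, 20, 22, 24, 27, 30]
|union| = 7

7


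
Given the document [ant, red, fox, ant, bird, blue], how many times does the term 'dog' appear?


Document has 6 words
Scanning for 'dog':
Term not found in document
Count = 0

0


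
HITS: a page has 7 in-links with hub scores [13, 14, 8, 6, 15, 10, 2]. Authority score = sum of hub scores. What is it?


Authority = sum of hub scores of in-linkers
In-link 1: hub score = 13
In-link 2: hub score = 14
In-link 3: hub score = 8
In-link 4: hub score = 6
In-link 5: hub score = 15
In-link 6: hub score = 10
In-link 7: hub score = 2
Authority = 13 + 14 + 8 + 6 + 15 + 10 + 2 = 68

68


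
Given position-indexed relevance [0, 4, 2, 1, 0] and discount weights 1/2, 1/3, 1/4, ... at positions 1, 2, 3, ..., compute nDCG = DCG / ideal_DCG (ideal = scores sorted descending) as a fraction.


Position discount weights w_i = 1/(i+1) for i=1..5:
Weights = [1/2, 1/3, 1/4, 1/5, 1/6]
Actual relevance: [0, 4, 2, 1, 0]
DCG = 0/2 + 4/3 + 2/4 + 1/5 + 0/6 = 61/30
Ideal relevance (sorted desc): [4, 2, 1, 0, 0]
Ideal DCG = 4/2 + 2/3 + 1/4 + 0/5 + 0/6 = 35/12
nDCG = DCG / ideal_DCG = 61/30 / 35/12 = 122/175

122/175


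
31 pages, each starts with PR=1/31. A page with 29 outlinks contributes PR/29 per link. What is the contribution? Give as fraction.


Initial PR = 1/31 = 1/31
Outlinks = 29
Contribution per link = PR / outlinks
= 1/31 / 29
= 1/899

1/899


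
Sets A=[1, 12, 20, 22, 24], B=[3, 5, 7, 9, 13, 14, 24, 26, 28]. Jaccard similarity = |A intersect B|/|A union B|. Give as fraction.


A intersect B = [24]
|A intersect B| = 1
A union B = [1, 3, 5, 7, 9, 12, 13, 14, 20, 22, 24, 26, 28]
|A union B| = 13
Jaccard = 1/13 = 1/13

1/13


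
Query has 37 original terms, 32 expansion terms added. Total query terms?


Original terms: 37
Expansion terms: 32
Total = 37 + 32 = 69

69


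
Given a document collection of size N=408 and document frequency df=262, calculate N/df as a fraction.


IDF ratio = N / df
= 408 / 262
= 204/131

204/131


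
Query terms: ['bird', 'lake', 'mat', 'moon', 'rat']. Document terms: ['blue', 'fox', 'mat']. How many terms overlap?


Query terms: ['bird', 'lake', 'mat', 'moon', 'rat']
Document terms: ['blue', 'fox', 'mat']
Common terms: ['mat']
Overlap count = 1

1


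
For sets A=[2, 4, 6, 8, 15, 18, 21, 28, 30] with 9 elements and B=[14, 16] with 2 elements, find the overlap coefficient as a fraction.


A intersect B = []
|A intersect B| = 0
min(|A|, |B|) = min(9, 2) = 2
Overlap = 0 / 2 = 0

0


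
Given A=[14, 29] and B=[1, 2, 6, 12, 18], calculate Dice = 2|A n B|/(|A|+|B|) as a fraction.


A intersect B = []
|A intersect B| = 0
|A| = 2, |B| = 5
Dice = 2*0 / (2+5)
= 0 / 7 = 0

0


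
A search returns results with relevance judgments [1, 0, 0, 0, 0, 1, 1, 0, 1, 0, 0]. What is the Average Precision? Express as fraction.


Computing P@k for each relevant position:
Position 1: relevant, P@1 = 1/1 = 1
Position 2: not relevant
Position 3: not relevant
Position 4: not relevant
Position 5: not relevant
Position 6: relevant, P@6 = 2/6 = 1/3
Position 7: relevant, P@7 = 3/7 = 3/7
Position 8: not relevant
Position 9: relevant, P@9 = 4/9 = 4/9
Position 10: not relevant
Position 11: not relevant
Sum of P@k = 1 + 1/3 + 3/7 + 4/9 = 139/63
AP = 139/63 / 4 = 139/252

139/252


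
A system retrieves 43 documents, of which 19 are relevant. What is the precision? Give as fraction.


Precision = relevant_retrieved / total_retrieved
= 19 / 43
= 19 / (19 + 24)
= 19/43

19/43


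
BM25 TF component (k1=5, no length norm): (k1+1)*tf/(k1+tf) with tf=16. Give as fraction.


BM25 TF component = (k1+1)*tf / (k1+tf)
k1 = 5, tf = 16
Numerator = (5+1)*16 = 96
Denominator = 5 + 16 = 21
= 96/21 = 32/7

32/7


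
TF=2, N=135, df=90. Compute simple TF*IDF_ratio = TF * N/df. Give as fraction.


TF * (N/df)
= 2 * (135/90)
= 2 * 3/2
= 3

3


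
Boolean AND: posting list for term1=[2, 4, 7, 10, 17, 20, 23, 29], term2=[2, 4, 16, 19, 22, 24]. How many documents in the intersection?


Boolean AND: find intersection of posting lists
term1 docs: [2, 4, 7, 10, 17, 20, 23, 29]
term2 docs: [2, 4, 16, 19, 22, 24]
Intersection: [2, 4]
|intersection| = 2

2


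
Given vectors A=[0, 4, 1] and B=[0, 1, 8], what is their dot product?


Dot product = sum of element-wise products
A[0]*B[0] = 0*0 = 0
A[1]*B[1] = 4*1 = 4
A[2]*B[2] = 1*8 = 8
Sum = 0 + 4 + 8 = 12

12


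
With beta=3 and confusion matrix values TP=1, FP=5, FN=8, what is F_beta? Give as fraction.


P = TP/(TP+FP) = 1/6 = 1/6
R = TP/(TP+FN) = 1/9 = 1/9
beta^2 = 3^2 = 9
(1 + beta^2) = 10
Numerator = (1+beta^2)*P*R = 5/27
Denominator = beta^2*P + R = 3/2 + 1/9 = 29/18
F_beta = 10/87

10/87


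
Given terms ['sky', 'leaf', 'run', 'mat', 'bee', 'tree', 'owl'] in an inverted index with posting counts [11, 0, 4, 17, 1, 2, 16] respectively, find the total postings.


Summing posting list sizes:
'sky': 11 postings
'leaf': 0 postings
'run': 4 postings
'mat': 17 postings
'bee': 1 postings
'tree': 2 postings
'owl': 16 postings
Total = 11 + 0 + 4 + 17 + 1 + 2 + 16 = 51

51


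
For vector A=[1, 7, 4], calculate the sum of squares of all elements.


|A|^2 = sum of squared components
A[0]^2 = 1^2 = 1
A[1]^2 = 7^2 = 49
A[2]^2 = 4^2 = 16
Sum = 1 + 49 + 16 = 66

66


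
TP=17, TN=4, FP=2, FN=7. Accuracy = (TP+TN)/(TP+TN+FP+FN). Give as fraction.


Accuracy = (TP + TN) / (TP + TN + FP + FN)
TP + TN = 17 + 4 = 21
Total = 17 + 4 + 2 + 7 = 30
Accuracy = 21 / 30 = 7/10

7/10


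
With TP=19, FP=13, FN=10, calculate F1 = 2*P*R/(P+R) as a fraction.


F1 = 2 * P * R / (P + R)
P = TP/(TP+FP) = 19/32 = 19/32
R = TP/(TP+FN) = 19/29 = 19/29
2 * P * R = 2 * 19/32 * 19/29 = 361/464
P + R = 19/32 + 19/29 = 1159/928
F1 = 361/464 / 1159/928 = 38/61

38/61


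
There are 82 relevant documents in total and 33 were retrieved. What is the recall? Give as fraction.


Recall = retrieved_relevant / total_relevant
= 33 / 82
= 33 / (33 + 49)
= 33/82

33/82


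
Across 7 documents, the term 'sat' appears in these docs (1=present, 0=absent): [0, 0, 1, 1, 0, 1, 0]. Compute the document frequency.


Checking each document for 'sat':
Doc 1: absent
Doc 2: absent
Doc 3: present
Doc 4: present
Doc 5: absent
Doc 6: present
Doc 7: absent
df = sum of presences = 0 + 0 + 1 + 1 + 0 + 1 + 0 = 3

3


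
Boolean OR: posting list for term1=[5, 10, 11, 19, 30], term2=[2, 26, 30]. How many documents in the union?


Boolean OR: find union of posting lists
term1 docs: [5, 10, 11, 19, 30]
term2 docs: [2, 26, 30]
Union: [2, 5, 10, 11, 19, 26, 30]
|union| = 7

7


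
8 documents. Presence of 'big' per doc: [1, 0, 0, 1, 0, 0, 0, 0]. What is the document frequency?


Checking each document for 'big':
Doc 1: present
Doc 2: absent
Doc 3: absent
Doc 4: present
Doc 5: absent
Doc 6: absent
Doc 7: absent
Doc 8: absent
df = sum of presences = 1 + 0 + 0 + 1 + 0 + 0 + 0 + 0 = 2

2


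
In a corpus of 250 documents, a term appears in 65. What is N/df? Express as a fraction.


IDF ratio = N / df
= 250 / 65
= 50/13

50/13


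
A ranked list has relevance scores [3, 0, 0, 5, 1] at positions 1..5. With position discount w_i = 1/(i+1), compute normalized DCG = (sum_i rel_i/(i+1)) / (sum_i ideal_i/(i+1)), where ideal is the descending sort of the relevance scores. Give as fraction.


Position discount weights w_i = 1/(i+1) for i=1..5:
Weights = [1/2, 1/3, 1/4, 1/5, 1/6]
Actual relevance: [3, 0, 0, 5, 1]
DCG = 3/2 + 0/3 + 0/4 + 5/5 + 1/6 = 8/3
Ideal relevance (sorted desc): [5, 3, 1, 0, 0]
Ideal DCG = 5/2 + 3/3 + 1/4 + 0/5 + 0/6 = 15/4
nDCG = DCG / ideal_DCG = 8/3 / 15/4 = 32/45

32/45


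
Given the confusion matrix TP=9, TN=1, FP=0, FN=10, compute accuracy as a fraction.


Accuracy = (TP + TN) / (TP + TN + FP + FN)
TP + TN = 9 + 1 = 10
Total = 9 + 1 + 0 + 10 = 20
Accuracy = 10 / 20 = 1/2

1/2


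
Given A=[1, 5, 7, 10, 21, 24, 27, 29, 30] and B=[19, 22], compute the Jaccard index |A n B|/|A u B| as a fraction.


A intersect B = []
|A intersect B| = 0
A union B = [1, 5, 7, 10, 19, 21, 22, 24, 27, 29, 30]
|A union B| = 11
Jaccard = 0/11 = 0

0


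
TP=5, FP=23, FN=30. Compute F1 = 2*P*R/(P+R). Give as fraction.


F1 = 2 * P * R / (P + R)
P = TP/(TP+FP) = 5/28 = 5/28
R = TP/(TP+FN) = 5/35 = 1/7
2 * P * R = 2 * 5/28 * 1/7 = 5/98
P + R = 5/28 + 1/7 = 9/28
F1 = 5/98 / 9/28 = 10/63

10/63


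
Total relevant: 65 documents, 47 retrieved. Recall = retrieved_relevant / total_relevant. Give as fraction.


Recall = retrieved_relevant / total_relevant
= 47 / 65
= 47 / (47 + 18)
= 47/65

47/65


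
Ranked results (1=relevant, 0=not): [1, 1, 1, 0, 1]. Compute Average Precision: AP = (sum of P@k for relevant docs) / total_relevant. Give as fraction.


Computing P@k for each relevant position:
Position 1: relevant, P@1 = 1/1 = 1
Position 2: relevant, P@2 = 2/2 = 1
Position 3: relevant, P@3 = 3/3 = 1
Position 4: not relevant
Position 5: relevant, P@5 = 4/5 = 4/5
Sum of P@k = 1 + 1 + 1 + 4/5 = 19/5
AP = 19/5 / 4 = 19/20

19/20


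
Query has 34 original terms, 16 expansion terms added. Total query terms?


Original terms: 34
Expansion terms: 16
Total = 34 + 16 = 50

50


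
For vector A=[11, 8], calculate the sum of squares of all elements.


|A|^2 = sum of squared components
A[0]^2 = 11^2 = 121
A[1]^2 = 8^2 = 64
Sum = 121 + 64 = 185

185


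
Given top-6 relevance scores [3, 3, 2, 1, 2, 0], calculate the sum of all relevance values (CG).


Cumulative Gain = sum of relevance scores
Position 1: rel=3, running sum=3
Position 2: rel=3, running sum=6
Position 3: rel=2, running sum=8
Position 4: rel=1, running sum=9
Position 5: rel=2, running sum=11
Position 6: rel=0, running sum=11
CG = 11

11


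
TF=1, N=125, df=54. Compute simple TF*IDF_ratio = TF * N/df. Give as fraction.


TF * (N/df)
= 1 * (125/54)
= 1 * 125/54
= 125/54

125/54


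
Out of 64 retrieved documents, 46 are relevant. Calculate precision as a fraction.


Precision = relevant_retrieved / total_retrieved
= 46 / 64
= 46 / (46 + 18)
= 23/32

23/32


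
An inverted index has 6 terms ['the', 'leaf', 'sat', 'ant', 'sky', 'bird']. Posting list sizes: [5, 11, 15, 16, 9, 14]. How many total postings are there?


Summing posting list sizes:
'the': 5 postings
'leaf': 11 postings
'sat': 15 postings
'ant': 16 postings
'sky': 9 postings
'bird': 14 postings
Total = 5 + 11 + 15 + 16 + 9 + 14 = 70

70


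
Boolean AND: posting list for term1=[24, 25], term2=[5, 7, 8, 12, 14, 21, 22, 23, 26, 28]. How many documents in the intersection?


Boolean AND: find intersection of posting lists
term1 docs: [24, 25]
term2 docs: [5, 7, 8, 12, 14, 21, 22, 23, 26, 28]
Intersection: []
|intersection| = 0

0


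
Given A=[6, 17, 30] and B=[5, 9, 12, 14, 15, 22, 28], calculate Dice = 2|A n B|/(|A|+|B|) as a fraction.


A intersect B = []
|A intersect B| = 0
|A| = 3, |B| = 7
Dice = 2*0 / (3+7)
= 0 / 10 = 0

0


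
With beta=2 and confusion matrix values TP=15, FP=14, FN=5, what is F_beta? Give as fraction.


P = TP/(TP+FP) = 15/29 = 15/29
R = TP/(TP+FN) = 15/20 = 3/4
beta^2 = 2^2 = 4
(1 + beta^2) = 5
Numerator = (1+beta^2)*P*R = 225/116
Denominator = beta^2*P + R = 60/29 + 3/4 = 327/116
F_beta = 75/109

75/109


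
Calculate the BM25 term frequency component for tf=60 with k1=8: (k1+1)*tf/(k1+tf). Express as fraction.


BM25 TF component = (k1+1)*tf / (k1+tf)
k1 = 8, tf = 60
Numerator = (8+1)*60 = 540
Denominator = 8 + 60 = 68
= 540/68 = 135/17

135/17


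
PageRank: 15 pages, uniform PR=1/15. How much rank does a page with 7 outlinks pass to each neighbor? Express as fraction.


Initial PR = 1/15 = 1/15
Outlinks = 7
Contribution per link = PR / outlinks
= 1/15 / 7
= 1/105

1/105


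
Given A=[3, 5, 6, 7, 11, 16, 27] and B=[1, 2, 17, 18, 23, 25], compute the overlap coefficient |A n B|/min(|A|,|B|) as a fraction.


A intersect B = []
|A intersect B| = 0
min(|A|, |B|) = min(7, 6) = 6
Overlap = 0 / 6 = 0

0


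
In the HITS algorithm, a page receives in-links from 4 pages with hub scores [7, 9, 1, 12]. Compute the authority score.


Authority = sum of hub scores of in-linkers
In-link 1: hub score = 7
In-link 2: hub score = 9
In-link 3: hub score = 1
In-link 4: hub score = 12
Authority = 7 + 9 + 1 + 12 = 29

29


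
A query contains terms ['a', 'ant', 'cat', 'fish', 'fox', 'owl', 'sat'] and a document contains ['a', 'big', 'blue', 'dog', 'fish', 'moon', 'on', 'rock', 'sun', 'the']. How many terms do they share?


Query terms: ['a', 'ant', 'cat', 'fish', 'fox', 'owl', 'sat']
Document terms: ['a', 'big', 'blue', 'dog', 'fish', 'moon', 'on', 'rock', 'sun', 'the']
Common terms: ['a', 'fish']
Overlap count = 2

2


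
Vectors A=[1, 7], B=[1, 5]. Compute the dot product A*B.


Dot product = sum of element-wise products
A[0]*B[0] = 1*1 = 1
A[1]*B[1] = 7*5 = 35
Sum = 1 + 35 = 36

36


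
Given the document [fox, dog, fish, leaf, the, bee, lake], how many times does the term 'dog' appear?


Document has 7 words
Scanning for 'dog':
Found at positions: [1]
Count = 1

1


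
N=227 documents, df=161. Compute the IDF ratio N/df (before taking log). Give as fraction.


IDF ratio = N / df
= 227 / 161
= 227/161

227/161


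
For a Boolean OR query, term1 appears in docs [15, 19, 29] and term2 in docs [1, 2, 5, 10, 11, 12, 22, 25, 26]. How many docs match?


Boolean OR: find union of posting lists
term1 docs: [15, 19, 29]
term2 docs: [1, 2, 5, 10, 11, 12, 22, 25, 26]
Union: [1, 2, 5, 10, 11, 12, 15, 19, 22, 25, 26, 29]
|union| = 12

12


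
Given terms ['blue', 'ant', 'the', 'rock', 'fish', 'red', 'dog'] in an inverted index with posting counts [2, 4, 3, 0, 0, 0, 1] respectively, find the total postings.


Summing posting list sizes:
'blue': 2 postings
'ant': 4 postings
'the': 3 postings
'rock': 0 postings
'fish': 0 postings
'red': 0 postings
'dog': 1 postings
Total = 2 + 4 + 3 + 0 + 0 + 0 + 1 = 10

10


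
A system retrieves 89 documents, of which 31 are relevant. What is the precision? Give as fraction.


Precision = relevant_retrieved / total_retrieved
= 31 / 89
= 31 / (31 + 58)
= 31/89

31/89


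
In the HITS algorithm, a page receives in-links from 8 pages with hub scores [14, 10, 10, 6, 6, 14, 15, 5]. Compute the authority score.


Authority = sum of hub scores of in-linkers
In-link 1: hub score = 14
In-link 2: hub score = 10
In-link 3: hub score = 10
In-link 4: hub score = 6
In-link 5: hub score = 6
In-link 6: hub score = 14
In-link 7: hub score = 15
In-link 8: hub score = 5
Authority = 14 + 10 + 10 + 6 + 6 + 14 + 15 + 5 = 80

80


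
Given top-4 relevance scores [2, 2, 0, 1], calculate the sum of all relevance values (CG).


Cumulative Gain = sum of relevance scores
Position 1: rel=2, running sum=2
Position 2: rel=2, running sum=4
Position 3: rel=0, running sum=4
Position 4: rel=1, running sum=5
CG = 5

5


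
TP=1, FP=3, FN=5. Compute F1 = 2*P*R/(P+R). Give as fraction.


F1 = 2 * P * R / (P + R)
P = TP/(TP+FP) = 1/4 = 1/4
R = TP/(TP+FN) = 1/6 = 1/6
2 * P * R = 2 * 1/4 * 1/6 = 1/12
P + R = 1/4 + 1/6 = 5/12
F1 = 1/12 / 5/12 = 1/5

1/5


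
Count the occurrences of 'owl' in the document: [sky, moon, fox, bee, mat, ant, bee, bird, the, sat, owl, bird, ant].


Document has 13 words
Scanning for 'owl':
Found at positions: [10]
Count = 1

1


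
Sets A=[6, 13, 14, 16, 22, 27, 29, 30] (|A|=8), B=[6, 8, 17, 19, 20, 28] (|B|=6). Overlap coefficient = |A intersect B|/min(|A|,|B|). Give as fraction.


A intersect B = [6]
|A intersect B| = 1
min(|A|, |B|) = min(8, 6) = 6
Overlap = 1 / 6 = 1/6

1/6


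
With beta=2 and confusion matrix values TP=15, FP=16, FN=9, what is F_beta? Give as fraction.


P = TP/(TP+FP) = 15/31 = 15/31
R = TP/(TP+FN) = 15/24 = 5/8
beta^2 = 2^2 = 4
(1 + beta^2) = 5
Numerator = (1+beta^2)*P*R = 375/248
Denominator = beta^2*P + R = 60/31 + 5/8 = 635/248
F_beta = 75/127

75/127


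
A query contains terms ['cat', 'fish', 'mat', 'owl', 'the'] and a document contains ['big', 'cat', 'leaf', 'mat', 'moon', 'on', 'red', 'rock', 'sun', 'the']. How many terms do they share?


Query terms: ['cat', 'fish', 'mat', 'owl', 'the']
Document terms: ['big', 'cat', 'leaf', 'mat', 'moon', 'on', 'red', 'rock', 'sun', 'the']
Common terms: ['cat', 'mat', 'the']
Overlap count = 3

3


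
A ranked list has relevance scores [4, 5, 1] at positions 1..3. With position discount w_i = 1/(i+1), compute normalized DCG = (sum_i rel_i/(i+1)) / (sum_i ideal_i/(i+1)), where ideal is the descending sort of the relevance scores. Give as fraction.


Position discount weights w_i = 1/(i+1) for i=1..3:
Weights = [1/2, 1/3, 1/4]
Actual relevance: [4, 5, 1]
DCG = 4/2 + 5/3 + 1/4 = 47/12
Ideal relevance (sorted desc): [5, 4, 1]
Ideal DCG = 5/2 + 4/3 + 1/4 = 49/12
nDCG = DCG / ideal_DCG = 47/12 / 49/12 = 47/49

47/49


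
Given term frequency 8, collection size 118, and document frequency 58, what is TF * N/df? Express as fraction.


TF * (N/df)
= 8 * (118/58)
= 8 * 59/29
= 472/29

472/29


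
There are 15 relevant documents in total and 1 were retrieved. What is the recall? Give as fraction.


Recall = retrieved_relevant / total_relevant
= 1 / 15
= 1 / (1 + 14)
= 1/15

1/15


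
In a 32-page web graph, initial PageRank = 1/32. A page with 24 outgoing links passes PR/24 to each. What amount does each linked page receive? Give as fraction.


Initial PR = 1/32 = 1/32
Outlinks = 24
Contribution per link = PR / outlinks
= 1/32 / 24
= 1/768

1/768


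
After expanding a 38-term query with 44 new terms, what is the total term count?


Original terms: 38
Expansion terms: 44
Total = 38 + 44 = 82

82


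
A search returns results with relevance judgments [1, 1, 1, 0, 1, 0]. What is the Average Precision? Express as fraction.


Computing P@k for each relevant position:
Position 1: relevant, P@1 = 1/1 = 1
Position 2: relevant, P@2 = 2/2 = 1
Position 3: relevant, P@3 = 3/3 = 1
Position 4: not relevant
Position 5: relevant, P@5 = 4/5 = 4/5
Position 6: not relevant
Sum of P@k = 1 + 1 + 1 + 4/5 = 19/5
AP = 19/5 / 4 = 19/20

19/20


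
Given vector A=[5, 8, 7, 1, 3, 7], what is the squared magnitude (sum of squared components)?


|A|^2 = sum of squared components
A[0]^2 = 5^2 = 25
A[1]^2 = 8^2 = 64
A[2]^2 = 7^2 = 49
A[3]^2 = 1^2 = 1
A[4]^2 = 3^2 = 9
A[5]^2 = 7^2 = 49
Sum = 25 + 64 + 49 + 1 + 9 + 49 = 197

197
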